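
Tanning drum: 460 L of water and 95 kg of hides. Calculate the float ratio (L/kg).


4.8


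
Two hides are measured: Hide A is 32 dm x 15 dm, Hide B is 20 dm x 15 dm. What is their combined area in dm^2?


Hide A area = 32 x 15 = 480 dm^2
Hide B area = 20 x 15 = 300 dm^2
Total = 480 + 300 = 780 dm^2


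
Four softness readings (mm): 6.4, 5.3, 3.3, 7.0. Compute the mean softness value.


5.50 mm

Sum = 6.4 + 5.3 + 3.3 + 7.0
Mean = 22.0 / 4 = 5.50 mm


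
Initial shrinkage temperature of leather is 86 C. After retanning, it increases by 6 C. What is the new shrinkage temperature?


New Ts = 86 + 6 = 92 C


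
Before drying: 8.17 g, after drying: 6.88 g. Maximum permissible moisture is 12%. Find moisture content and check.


MC = (8.17 - 6.88) / 8.17 x 100 = 15.8%
Maximum: 12%
Acceptable: No


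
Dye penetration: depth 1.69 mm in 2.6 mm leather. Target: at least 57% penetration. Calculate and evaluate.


Penetration = 65.0%
Meets target: Yes


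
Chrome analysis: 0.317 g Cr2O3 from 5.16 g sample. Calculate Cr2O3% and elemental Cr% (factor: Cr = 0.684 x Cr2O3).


Cr2O3% = 0.317 / 5.16 x 100 = 6.14%
Cr% = 6.14 x 0.684 = 4.20%


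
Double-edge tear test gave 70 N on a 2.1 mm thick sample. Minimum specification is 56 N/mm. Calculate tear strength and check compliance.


Tear strength = 33.3 N/mm
Compliant: No

Tear strength = 70 / 2.1 = 33.3 N/mm
Required minimum = 56 N/mm
Compliant: No


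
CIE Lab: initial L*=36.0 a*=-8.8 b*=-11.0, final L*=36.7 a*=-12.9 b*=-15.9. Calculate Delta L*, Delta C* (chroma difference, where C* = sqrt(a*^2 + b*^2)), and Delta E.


Delta L* = 0.7
Delta C* = 6.39
Delta E = 6.43


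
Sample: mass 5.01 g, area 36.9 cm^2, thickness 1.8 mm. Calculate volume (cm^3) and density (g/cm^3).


Thickness in cm = 1.8 / 10 = 0.18 cm
Volume = 36.9 x 0.18 = 6.642 cm^3
Density = 5.01 / 6.642 = 0.754 g/cm^3


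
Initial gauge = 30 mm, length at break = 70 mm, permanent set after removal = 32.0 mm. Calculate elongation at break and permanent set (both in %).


Elongation at break = (70 - 30) / 30 x 100 = 133.3%
Permanent set = (32.0 - 30) / 30 x 100 = 6.7%


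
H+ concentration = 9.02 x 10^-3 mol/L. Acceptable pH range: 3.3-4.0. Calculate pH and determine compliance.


pH = -log10(9.02 x 10^-3) = 2.04
Range: 3.3 to 4.0
Compliant: No


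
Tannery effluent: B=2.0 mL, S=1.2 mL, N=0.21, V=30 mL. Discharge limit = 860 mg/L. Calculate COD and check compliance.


COD = (2.0 - 1.2) x 0.21 x 8000 / 30 = 44.8 mg/L
Limit: 860 mg/L
Compliant: Yes


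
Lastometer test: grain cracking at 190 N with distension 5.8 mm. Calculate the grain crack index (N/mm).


32.8 N/mm


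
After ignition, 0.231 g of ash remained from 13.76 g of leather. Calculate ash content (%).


Ash% = 0.231 / 13.76 x 100
Ash% = 1.68%


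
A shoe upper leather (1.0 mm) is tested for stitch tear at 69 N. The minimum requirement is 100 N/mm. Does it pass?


STS = 69.0 N/mm
Passes: No

STS = 69 / 1.0 = 69.0 N/mm
Minimum required: 100 N/mm
Passes: No


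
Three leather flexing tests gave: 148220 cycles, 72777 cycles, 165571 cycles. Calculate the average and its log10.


Average = (148220 + 72777 + 165571) / 3 = 128856 cycles
log10(128856) = 5.11


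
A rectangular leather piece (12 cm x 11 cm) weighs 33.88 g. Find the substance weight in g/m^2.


2566.7 g/m^2

Area = 12 x 11 = 132 cm^2
SW = 33.88 / 132 x 10000 = 2566.7 g/m^2


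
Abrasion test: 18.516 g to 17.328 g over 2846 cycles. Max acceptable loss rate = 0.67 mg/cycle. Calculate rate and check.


Loss = 18.516 - 17.328 = 1.188 g
Rate = 1.188 g / 2846 cycles x 1000 = 0.417 mg/cycle
Max = 0.67 mg/cycle
Passes: Yes


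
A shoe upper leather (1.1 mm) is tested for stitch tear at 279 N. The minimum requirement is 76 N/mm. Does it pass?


STS = 279 / 1.1 = 253.6 N/mm
Minimum required: 76 N/mm
Passes: Yes


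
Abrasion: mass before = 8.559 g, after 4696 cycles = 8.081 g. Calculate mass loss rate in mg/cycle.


Mass loss = 8.559 - 8.081 = 0.478 g
Rate = 0.478 / 4696 x 1000 = 0.102 mg/cycle


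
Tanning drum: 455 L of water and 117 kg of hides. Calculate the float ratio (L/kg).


3.9

Float ratio = water / hide weight
Ratio = 455 / 117 = 3.9


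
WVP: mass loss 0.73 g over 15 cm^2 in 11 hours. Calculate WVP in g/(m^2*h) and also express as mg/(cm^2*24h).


WVP = 0.73 / (15 x 11) x 10000 = 44.24 g/(m^2*h)
Mass loss in mg = 0.73 x 1000 = 730 mg
Per cm^2 per 24h in mg: 730 x 24 / (15 x 11) = 17520 / 165 = 106.18 mg/(cm^2*24h)


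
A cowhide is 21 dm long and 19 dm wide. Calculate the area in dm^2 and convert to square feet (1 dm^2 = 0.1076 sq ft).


Area = 21 x 19 = 399 dm^2
Conversion: 399 x 0.1076 = 42.93 sq ft


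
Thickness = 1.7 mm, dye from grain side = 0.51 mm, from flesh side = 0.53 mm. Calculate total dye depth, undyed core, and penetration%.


Total dyed = 0.51 + 0.53 = 1.04 mm
Undyed core = 1.7 - 1.04 = 0.66 mm
Penetration = 1.04 / 1.7 x 100 = 61.2%


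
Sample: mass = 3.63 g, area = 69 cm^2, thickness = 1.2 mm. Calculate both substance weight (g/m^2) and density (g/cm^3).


SW = 3.63 / 69 x 10000 = 526.1 g/m^2
Volume = 69 x 1.2 / 10 = 8.28 cm^3
Density = 3.63 / 8.28 = 0.438 g/cm^3


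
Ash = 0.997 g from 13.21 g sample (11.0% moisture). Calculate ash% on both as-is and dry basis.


As-is ash% = 0.997 / 13.21 x 100 = 7.55%
Dry mass = 13.21 x (100 - 11.0) / 100 = 11.7569 g
Dry-basis ash% = 0.997 / 11.7569 x 100 = 8.48%


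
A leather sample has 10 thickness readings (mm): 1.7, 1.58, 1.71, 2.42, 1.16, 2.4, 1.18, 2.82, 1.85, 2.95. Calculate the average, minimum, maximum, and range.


Average = 1.98 mm
Min = 1.16 mm
Max = 2.95 mm
Range = 1.79 mm

Sum = 19.77
Average = 19.77 / 10 = 1.98 mm
Minimum = 1.16 mm
Maximum = 2.95 mm
Range = 2.95 - 1.16 = 1.79 mm


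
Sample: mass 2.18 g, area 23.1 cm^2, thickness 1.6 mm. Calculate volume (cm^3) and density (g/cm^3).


Thickness in cm = 1.6 / 10 = 0.16 cm
Volume = 23.1 x 0.16 = 3.696 cm^3
Density = 2.18 / 3.696 = 0.590 g/cm^3


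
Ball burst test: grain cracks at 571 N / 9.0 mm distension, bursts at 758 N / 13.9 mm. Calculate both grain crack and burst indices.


Crack index = 63.4 N/mm
Burst index = 54.5 N/mm

Crack index = 571 / 9.0 = 63.4 N/mm
Burst index = 758 / 13.9 = 54.5 N/mm


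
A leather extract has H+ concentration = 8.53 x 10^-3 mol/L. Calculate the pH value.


pH = 2.07


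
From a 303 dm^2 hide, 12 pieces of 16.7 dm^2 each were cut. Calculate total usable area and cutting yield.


Usable area = 200.4 dm^2
Yield = 66.1%


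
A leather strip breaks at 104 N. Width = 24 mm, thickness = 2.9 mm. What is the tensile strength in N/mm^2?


Cross-sectional area = 24 x 2.9 = 69.6 mm^2
Tensile strength = 104 / 69.6 = 1.49 N/mm^2


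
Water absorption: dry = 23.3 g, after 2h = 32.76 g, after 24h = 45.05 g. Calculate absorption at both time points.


2h absorption = 40.6%
24h absorption = 93.3%

WA (2h) = (32.76 - 23.3) / 23.3 x 100 = 40.6%
WA (24h) = (45.05 - 23.3) / 23.3 x 100 = 93.3%


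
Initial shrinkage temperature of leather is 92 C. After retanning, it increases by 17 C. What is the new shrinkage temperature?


New Ts = 92 + 17 = 109 C


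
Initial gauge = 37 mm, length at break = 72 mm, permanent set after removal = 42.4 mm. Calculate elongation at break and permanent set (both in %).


Elongation at break = (72 - 37) / 37 x 100 = 94.6%
Permanent set = (42.4 - 37) / 37 x 100 = 14.6%


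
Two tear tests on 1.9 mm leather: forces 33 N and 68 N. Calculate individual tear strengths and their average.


Tear 1 = 33 / 1.9 = 17.4 N/mm
Tear 2 = 68 / 1.9 = 35.8 N/mm
Average = (17.4 + 35.8) / 2 = 26.6 N/mm


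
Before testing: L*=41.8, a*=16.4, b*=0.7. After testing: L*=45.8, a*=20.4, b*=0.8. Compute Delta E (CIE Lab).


Delta E = 5.66

dL = 45.8 - 41.8 = 4.0
da = 20.4 - 16.4 = 4.0
db = 0.8 - 0.7 = 0.1
dE = sqrt((4.0)^2 + (4.0)^2 + (0.1)^2) = 5.66


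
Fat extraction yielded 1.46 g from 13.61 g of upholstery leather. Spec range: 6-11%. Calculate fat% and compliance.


Fat% = 1.46 / 13.61 x 100 = 10.7%
Spec range: 6-11%
Compliant: Yes


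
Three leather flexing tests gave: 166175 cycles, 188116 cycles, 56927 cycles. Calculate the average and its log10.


Average = (166175 + 188116 + 56927) / 3 = 137073 cycles
log10(137073) = 5.14


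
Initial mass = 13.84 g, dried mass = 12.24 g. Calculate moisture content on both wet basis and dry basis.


Wet basis = 11.6%
Dry basis = 13.1%


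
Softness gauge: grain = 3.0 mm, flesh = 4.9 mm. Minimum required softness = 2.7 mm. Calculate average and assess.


Average = (3.0 + 4.9) / 2 = 3.95 mm
Minimum = 2.7 mm
Meets requirement: Yes


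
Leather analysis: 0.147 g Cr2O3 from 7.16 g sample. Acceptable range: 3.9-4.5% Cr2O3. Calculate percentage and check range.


Cr2O3% = 0.147 / 7.16 x 100 = 2.05%
Acceptable range: 3.9 to 4.5%
Within range: No


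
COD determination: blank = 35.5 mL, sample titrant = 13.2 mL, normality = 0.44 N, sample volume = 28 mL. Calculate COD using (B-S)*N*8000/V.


COD = (35.5 - 13.2) x 0.44 x 8000 / 28
COD = 22.3 x 0.44 x 8000 / 28
COD = 2803.4 mg/L


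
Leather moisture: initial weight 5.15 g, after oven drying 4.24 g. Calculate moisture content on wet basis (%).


17.7%


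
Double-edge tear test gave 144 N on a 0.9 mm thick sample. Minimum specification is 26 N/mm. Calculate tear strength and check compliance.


Tear strength = 144 / 0.9 = 160.0 N/mm
Required minimum = 26 N/mm
Compliant: Yes


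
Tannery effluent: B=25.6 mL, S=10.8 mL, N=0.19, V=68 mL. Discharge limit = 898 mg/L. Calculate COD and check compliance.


COD = 330.8 mg/L
Compliant: Yes


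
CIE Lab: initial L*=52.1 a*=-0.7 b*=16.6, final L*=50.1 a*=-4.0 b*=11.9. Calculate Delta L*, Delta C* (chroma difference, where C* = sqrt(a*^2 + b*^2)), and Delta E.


Delta L* = -2.0
Delta C* = -4.06
Delta E = 6.08


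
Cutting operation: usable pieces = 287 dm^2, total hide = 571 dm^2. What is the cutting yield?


Yield = usable / total x 100
Yield = 287 / 571 x 100 = 50.3%


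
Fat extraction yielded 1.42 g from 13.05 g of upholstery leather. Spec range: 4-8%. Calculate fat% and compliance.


Fat% = 1.42 / 13.05 x 100 = 10.9%
Spec range: 4-8%
Compliant: No


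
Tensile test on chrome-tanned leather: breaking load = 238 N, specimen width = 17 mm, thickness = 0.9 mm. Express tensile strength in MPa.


Cross-section = 17 x 0.9 = 15.3 mm^2
TS = 238 / 15.3 = 15.56 MPa
(1 N/mm^2 = 1 MPa)


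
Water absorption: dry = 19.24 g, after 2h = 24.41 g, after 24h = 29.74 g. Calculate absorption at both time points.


WA (2h) = (24.41 - 19.24) / 19.24 x 100 = 26.9%
WA (24h) = (29.74 - 19.24) / 19.24 x 100 = 54.6%


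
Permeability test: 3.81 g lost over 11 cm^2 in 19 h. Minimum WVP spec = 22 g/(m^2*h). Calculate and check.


WVP = 182.30 g/(m^2*h)
Meets specification: Yes


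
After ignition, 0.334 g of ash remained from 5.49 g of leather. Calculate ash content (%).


Ash% = 0.334 / 5.49 x 100
Ash% = 6.08%


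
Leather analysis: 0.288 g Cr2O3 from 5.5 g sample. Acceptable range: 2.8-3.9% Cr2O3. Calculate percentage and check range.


Cr2O3 = 5.24%
Within range: No


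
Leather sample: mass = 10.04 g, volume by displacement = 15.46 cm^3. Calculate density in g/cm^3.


0.649 g/cm^3

Density = mass / volume
Density = 10.04 / 15.46 = 0.649 g/cm^3


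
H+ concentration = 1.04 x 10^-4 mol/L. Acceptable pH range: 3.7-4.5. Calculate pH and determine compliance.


pH = 3.98
Compliant: Yes

pH = -log10(1.04 x 10^-4) = 3.98
Range: 3.7 to 4.5
Compliant: Yes


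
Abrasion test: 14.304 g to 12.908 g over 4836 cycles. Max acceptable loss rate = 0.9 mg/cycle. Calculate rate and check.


Loss = 14.304 - 12.908 = 1.396 g
Rate = 1.396 g / 4836 cycles x 1000 = 0.289 mg/cycle
Max = 0.9 mg/cycle
Passes: Yes


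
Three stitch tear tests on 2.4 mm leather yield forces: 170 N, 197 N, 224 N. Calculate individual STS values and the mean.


STS1 = 70.8 N/mm
STS2 = 82.1 N/mm
STS3 = 93.3 N/mm
Mean = 82.1 N/mm

STS1 = 170 / 2.4 = 70.8 N/mm
STS2 = 197 / 2.4 = 82.1 N/mm
STS3 = 224 / 2.4 = 93.3 N/mm
Mean = (70.8 + 82.1 + 93.3) / 3 = 82.1 N/mm


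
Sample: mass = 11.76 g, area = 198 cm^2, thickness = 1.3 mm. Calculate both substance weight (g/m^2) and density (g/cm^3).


SW = 11.76 / 198 x 10000 = 593.9 g/m^2
Volume = 198 x 1.3 / 10 = 25.74 cm^3
Density = 11.76 / 25.74 = 0.457 g/cm^3


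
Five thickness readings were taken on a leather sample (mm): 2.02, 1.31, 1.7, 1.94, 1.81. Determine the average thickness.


1.76 mm

Sum = 2.02 + 1.31 + 1.7 + 1.94 + 1.81 = 8.78
Average = 8.78 / 5 = 1.76 mm


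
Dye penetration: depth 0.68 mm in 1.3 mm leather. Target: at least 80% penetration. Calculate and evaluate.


Penetration = 52.3%
Meets target: No


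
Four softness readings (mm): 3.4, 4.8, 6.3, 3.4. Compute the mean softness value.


4.48 mm


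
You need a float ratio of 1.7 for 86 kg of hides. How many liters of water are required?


Water = hide weight x target ratio
Water = 86 x 1.7 = 146.2 L


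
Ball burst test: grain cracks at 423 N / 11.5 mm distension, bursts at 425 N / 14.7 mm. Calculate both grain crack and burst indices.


Crack index = 423 / 11.5 = 36.8 N/mm
Burst index = 425 / 14.7 = 28.9 N/mm


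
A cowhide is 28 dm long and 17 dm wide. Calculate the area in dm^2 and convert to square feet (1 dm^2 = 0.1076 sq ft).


Area = 28 x 17 = 476 dm^2
Conversion: 476 x 0.1076 = 51.22 sq ft


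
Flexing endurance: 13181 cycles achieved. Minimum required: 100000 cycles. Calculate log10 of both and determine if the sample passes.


Achieved: log10 = 4.12
Required: log10 = 5.00
Passes: No


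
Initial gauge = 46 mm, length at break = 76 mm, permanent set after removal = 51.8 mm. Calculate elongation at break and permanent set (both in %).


Elongation at break = 65.2%
Permanent set = 12.6%

Elongation at break = (76 - 46) / 46 x 100 = 65.2%
Permanent set = (51.8 - 46) / 46 x 100 = 12.6%


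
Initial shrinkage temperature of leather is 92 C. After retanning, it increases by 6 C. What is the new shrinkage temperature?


98 C

New Ts = 92 + 6 = 98 C


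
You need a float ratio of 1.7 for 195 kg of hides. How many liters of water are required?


Water = hide weight x target ratio
Water = 195 x 1.7 = 331.5 L


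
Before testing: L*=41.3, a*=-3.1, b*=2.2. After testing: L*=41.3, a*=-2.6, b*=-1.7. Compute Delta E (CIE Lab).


dL = 41.3 - 41.3 = 0.0
da = -2.6 - (-3.1) = 0.5
db = -1.7 - 2.2 = -3.9
dE = sqrt((0.0)^2 + (0.5)^2 + (-3.9)^2) = 3.93


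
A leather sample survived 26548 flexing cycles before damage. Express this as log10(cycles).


4.42


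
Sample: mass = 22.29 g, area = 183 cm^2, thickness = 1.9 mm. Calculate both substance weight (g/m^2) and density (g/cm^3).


Substance weight = 1218.0 g/m^2
Density = 0.641 g/cm^3

SW = 22.29 / 183 x 10000 = 1218.0 g/m^2
Volume = 183 x 1.9 / 10 = 34.77 cm^3
Density = 22.29 / 34.77 = 0.641 g/cm^3


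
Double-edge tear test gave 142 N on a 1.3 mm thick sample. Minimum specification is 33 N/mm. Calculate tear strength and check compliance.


Tear strength = 142 / 1.3 = 109.2 N/mm
Required minimum = 33 N/mm
Compliant: Yes


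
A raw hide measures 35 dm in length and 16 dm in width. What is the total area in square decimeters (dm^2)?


Area = length x width
Area = 35 x 16 = 560 dm^2


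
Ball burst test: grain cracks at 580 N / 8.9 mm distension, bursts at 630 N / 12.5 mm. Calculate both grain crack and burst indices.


Crack index = 580 / 8.9 = 65.2 N/mm
Burst index = 630 / 12.5 = 50.4 N/mm


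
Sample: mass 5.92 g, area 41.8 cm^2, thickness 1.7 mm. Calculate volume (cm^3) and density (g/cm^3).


Thickness in cm = 1.7 / 10 = 0.17 cm
Volume = 41.8 x 0.17 = 7.106 cm^3
Density = 5.92 / 7.106 = 0.833 g/cm^3


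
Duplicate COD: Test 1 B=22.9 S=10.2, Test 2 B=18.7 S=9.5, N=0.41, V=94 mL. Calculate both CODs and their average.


COD1 = 443.1 mg/L
COD2 = 321.0 mg/L
Average = 382.1 mg/L

COD1 = (22.9 - 10.2) x 0.41 x 8000 / 94 = 443.1 mg/L
COD2 = (18.7 - 9.5) x 0.41 x 8000 / 94 = 321.0 mg/L
Average = (443.1 + 321.0) / 2 = 382.1 mg/L


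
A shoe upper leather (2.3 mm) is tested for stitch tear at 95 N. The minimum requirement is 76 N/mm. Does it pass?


STS = 95 / 2.3 = 41.3 N/mm
Minimum required: 76 N/mm
Passes: No


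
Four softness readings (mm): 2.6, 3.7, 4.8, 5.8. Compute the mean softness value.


Sum = 2.6 + 3.7 + 4.8 + 5.8
Mean = 16.9 / 4 = 4.23 mm


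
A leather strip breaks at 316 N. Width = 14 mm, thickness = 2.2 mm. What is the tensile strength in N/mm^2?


Cross-sectional area = 14 x 2.2 = 30.8 mm^2
Tensile strength = 316 / 30.8 = 10.26 N/mm^2


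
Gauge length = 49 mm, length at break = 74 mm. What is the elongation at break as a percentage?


51.0%

Extension = 74 - 49 = 25 mm
Elongation = 25 / 49 x 100 = 51.0%


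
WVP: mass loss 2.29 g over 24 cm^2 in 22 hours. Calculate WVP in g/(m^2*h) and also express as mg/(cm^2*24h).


WVP = 43.37 g/(m^2*h)
Daily rate = 104.09 mg/(cm^2*24h)

WVP = 2.29 / (24 x 22) x 10000 = 43.37 g/(m^2*h)
Mass loss in mg = 2.29 x 1000 = 2290 mg
Per cm^2 per 24h in mg: 2290 x 24 / (24 x 22) = 54960 / 528 = 104.09 mg/(cm^2*24h)


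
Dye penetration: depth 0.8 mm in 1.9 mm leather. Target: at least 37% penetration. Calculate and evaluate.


Penetration = 0.8 / 1.9 x 100 = 42.1%
Target: 37%
Meets target: Yes


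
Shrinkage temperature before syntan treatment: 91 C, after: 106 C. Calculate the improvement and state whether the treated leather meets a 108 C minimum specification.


Improvement = 106 - 91 = 15 C
Spec check: 106 C >= 108 C? No


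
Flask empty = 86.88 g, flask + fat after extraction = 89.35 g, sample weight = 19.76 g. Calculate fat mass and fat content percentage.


Fat mass = 2.47 g
Fat content = 12.5%

Fat mass = 89.35 - 86.88 = 2.47 g
Fat% = 2.47 / 19.76 x 100 = 12.5%


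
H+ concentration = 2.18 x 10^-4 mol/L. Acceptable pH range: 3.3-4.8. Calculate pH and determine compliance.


pH = 3.66
Compliant: Yes

pH = -log10(2.18 x 10^-4) = 3.66
Range: 3.3 to 4.8
Compliant: Yes


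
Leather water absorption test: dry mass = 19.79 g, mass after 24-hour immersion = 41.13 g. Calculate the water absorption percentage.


Water absorbed = 41.13 - 19.79 = 21.34 g
WA% = 21.34 / 19.79 x 100 = 107.8%


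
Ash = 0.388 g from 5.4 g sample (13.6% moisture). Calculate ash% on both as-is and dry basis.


As-is ash% = 0.388 / 5.4 x 100 = 7.19%
Dry mass = 5.4 x (100 - 13.6) / 100 = 4.6656 g
Dry-basis ash% = 0.388 / 4.6656 x 100 = 8.32%


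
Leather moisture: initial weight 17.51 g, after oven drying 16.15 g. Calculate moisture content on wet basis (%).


Moisture = 17.51 - 16.15 = 1.36 g
MC = 1.36 / 17.51 x 100 = 7.8%


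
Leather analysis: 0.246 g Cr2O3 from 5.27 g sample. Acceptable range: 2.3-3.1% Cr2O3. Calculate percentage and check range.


Cr2O3 = 4.67%
Within range: No


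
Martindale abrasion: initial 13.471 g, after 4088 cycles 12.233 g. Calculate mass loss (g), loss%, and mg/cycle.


Loss = 13.471 - 12.233 = 1.238 g
Loss% = 1.238 / 13.471 x 100 = 9.19%
Rate = 1.238 / 4088 x 1000 = 0.303 mg/cycle


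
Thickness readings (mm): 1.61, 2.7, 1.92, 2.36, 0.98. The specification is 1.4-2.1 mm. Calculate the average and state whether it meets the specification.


Sum = 9.57
Average = 9.57 / 5 = 1.91 mm
Specification range: 1.4 to 2.1 mm
Within spec: Yes


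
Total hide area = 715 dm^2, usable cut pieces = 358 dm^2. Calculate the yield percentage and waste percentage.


Yield = 358 / 715 x 100 = 50.1%
Waste = 715 - 358 = 357 dm^2
Waste% = 100 - 50.1 = 49.9%


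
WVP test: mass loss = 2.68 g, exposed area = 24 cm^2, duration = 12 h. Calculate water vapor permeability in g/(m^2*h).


93.06 g/(m^2*h)


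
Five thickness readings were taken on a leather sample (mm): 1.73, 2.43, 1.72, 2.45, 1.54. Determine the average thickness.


Sum = 1.73 + 2.43 + 1.72 + 2.45 + 1.54 = 9.87
Average = 9.87 / 5 = 1.97 mm


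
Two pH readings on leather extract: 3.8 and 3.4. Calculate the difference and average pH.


Difference = |3.8 - 3.4| = 0.4
Average = (3.8 + 3.4) / 2 = 3.60


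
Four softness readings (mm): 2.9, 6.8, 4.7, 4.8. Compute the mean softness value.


4.80 mm

Sum = 2.9 + 6.8 + 4.7 + 4.8
Mean = 19.2 / 4 = 4.80 mm


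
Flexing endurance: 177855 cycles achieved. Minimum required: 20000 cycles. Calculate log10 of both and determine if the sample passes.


log10(177855) = 5.25
log10(20000) = 4.30
Passes: Yes


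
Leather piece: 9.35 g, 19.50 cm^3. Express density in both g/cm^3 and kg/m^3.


Density = 9.35 / 19.50 = 0.479 g/cm^3
Convert: 0.479 x 1000 = 479 kg/m^3


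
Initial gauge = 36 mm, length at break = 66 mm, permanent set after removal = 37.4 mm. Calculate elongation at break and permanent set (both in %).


Elongation at break = (66 - 36) / 36 x 100 = 83.3%
Permanent set = (37.4 - 36) / 36 x 100 = 3.9%


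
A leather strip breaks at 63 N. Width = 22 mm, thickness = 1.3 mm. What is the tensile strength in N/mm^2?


Cross-sectional area = 22 x 1.3 = 28.6 mm^2
Tensile strength = 63 / 28.6 = 2.20 N/mm^2


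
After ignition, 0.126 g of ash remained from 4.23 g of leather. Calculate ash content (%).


2.98%

Ash% = 0.126 / 4.23 x 100
Ash% = 2.98%


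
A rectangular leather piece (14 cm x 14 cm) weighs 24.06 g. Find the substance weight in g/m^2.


1227.6 g/m^2

Area = 14 x 14 = 196 cm^2
SW = 24.06 / 196 x 10000 = 1227.6 g/m^2


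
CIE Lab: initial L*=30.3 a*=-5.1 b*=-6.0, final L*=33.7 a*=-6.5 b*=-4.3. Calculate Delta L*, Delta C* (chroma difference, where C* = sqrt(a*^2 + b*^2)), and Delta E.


Delta L* = 33.7 - 30.3 = 3.4
C1* = sqrt((-5.1)^2 + (-6.0)^2) = 7.875
C2* = sqrt((-6.5)^2 + (-4.3)^2) = 7.794
Delta C* = 7.794 - 7.875 = -0.08
Delta E = sqrt((3.4)^2 + (-1.4)^2 + (1.7)^2) = 4.05


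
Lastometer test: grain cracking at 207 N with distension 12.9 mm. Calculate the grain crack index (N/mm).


16.0 N/mm


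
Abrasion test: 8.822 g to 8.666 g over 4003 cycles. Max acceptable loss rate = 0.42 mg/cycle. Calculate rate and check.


Loss = 8.822 - 8.666 = 0.156 g
Rate = 0.156 g / 4003 cycles x 1000 = 0.039 mg/cycle
Max = 0.42 mg/cycle
Passes: Yes


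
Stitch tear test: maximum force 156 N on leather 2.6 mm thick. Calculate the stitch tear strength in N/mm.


60.0 N/mm


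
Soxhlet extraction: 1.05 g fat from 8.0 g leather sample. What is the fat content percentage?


Fat content = 1.05 / 8.0 x 100
Fat = 13.1%


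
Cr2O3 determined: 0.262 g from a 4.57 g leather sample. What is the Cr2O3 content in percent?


Cr2O3% = 0.262 / 4.57 x 100
Cr2O3% = 5.73%


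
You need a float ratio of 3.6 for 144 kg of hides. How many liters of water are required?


Water = hide weight x target ratio
Water = 144 x 3.6 = 518.4 L


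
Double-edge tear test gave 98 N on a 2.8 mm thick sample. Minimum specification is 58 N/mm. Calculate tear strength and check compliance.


Tear strength = 98 / 2.8 = 35.0 N/mm
Required minimum = 58 N/mm
Compliant: No


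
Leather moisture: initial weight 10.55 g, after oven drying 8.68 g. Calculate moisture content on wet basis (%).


17.7%


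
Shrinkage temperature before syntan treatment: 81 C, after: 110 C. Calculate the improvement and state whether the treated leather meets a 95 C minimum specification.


Improvement = 110 - 81 = 29 C
Spec check: 110 C >= 95 C? Yes


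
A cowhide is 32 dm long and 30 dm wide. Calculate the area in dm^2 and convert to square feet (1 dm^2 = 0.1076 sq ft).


Area = 32 x 30 = 960 dm^2
Conversion: 960 x 0.1076 = 103.30 sq ft


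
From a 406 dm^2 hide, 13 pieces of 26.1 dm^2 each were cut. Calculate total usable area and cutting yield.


Total usable = 13 x 26.1 = 339.3 dm^2
Yield = 339.3 / 406 x 100 = 83.6%


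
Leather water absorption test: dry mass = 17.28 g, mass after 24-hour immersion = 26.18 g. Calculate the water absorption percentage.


51.5%

Water absorbed = 26.18 - 17.28 = 8.90 g
WA% = 8.90 / 17.28 x 100 = 51.5%


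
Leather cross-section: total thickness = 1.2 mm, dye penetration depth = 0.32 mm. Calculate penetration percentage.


Penetration% = 0.32 / 1.2 x 100
Penetration = 26.7%


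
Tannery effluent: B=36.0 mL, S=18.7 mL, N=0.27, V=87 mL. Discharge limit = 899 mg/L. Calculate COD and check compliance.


COD = (36.0 - 18.7) x 0.27 x 8000 / 87 = 429.5 mg/L
Limit: 899 mg/L
Compliant: Yes


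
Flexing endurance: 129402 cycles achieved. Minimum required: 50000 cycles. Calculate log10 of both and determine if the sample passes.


Achieved: log10 = 5.11
Required: log10 = 4.70
Passes: Yes


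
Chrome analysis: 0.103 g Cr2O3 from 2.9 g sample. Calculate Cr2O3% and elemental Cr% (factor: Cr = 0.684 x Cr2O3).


Cr2O3 = 3.55%
Cr = 2.43%


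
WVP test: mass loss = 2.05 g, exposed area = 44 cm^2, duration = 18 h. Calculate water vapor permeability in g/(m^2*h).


25.88 g/(m^2*h)

WVP = mass_loss / (area x time) x 10000
WVP = 2.05 / (44 x 18) x 10000
WVP = 2.05 / 792 x 10000 = 25.88 g/(m^2*h)


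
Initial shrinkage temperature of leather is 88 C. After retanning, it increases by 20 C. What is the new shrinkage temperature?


108 C


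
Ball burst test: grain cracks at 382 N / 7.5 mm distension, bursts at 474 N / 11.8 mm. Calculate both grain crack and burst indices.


Crack index = 50.9 N/mm
Burst index = 40.2 N/mm

Crack index = 382 / 7.5 = 50.9 N/mm
Burst index = 474 / 11.8 = 40.2 N/mm


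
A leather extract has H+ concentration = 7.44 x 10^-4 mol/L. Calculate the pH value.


pH = 3.13

pH = -log10[H+]
pH = -log10(7.44 x 10^-4) = 3.13


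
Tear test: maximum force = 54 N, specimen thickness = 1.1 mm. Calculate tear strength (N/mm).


49.1 N/mm


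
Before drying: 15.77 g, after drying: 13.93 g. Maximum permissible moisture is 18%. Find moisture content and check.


Moisture content = 11.7%
Acceptable: Yes

MC = (15.77 - 13.93) / 15.77 x 100 = 11.7%
Maximum: 18%
Acceptable: Yes


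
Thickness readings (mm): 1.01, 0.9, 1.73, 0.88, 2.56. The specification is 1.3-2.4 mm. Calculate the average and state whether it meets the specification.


Sum = 7.08
Average = 7.08 / 5 = 1.42 mm
Specification range: 1.3 to 2.4 mm
Within spec: Yes


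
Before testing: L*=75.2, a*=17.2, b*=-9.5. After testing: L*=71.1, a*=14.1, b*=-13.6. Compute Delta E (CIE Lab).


dL = 71.1 - 75.2 = -4.1
da = 14.1 - 17.2 = -3.1
db = -13.6 - (-9.5) = -4.1
dE = sqrt((-4.1)^2 + (-3.1)^2 + (-4.1)^2) = 6.57


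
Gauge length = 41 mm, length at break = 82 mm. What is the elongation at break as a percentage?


100.0%


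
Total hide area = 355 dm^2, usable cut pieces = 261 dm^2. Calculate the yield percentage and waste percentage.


Yield = 261 / 355 x 100 = 73.5%
Waste = 355 - 261 = 94 dm^2
Waste% = 100 - 73.5 = 26.5%


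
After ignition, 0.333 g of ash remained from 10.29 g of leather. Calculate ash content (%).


3.24%

Ash% = 0.333 / 10.29 x 100
Ash% = 3.24%


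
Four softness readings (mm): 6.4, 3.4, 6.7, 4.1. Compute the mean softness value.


Sum = 6.4 + 3.4 + 6.7 + 4.1
Mean = 20.6 / 4 = 5.15 mm


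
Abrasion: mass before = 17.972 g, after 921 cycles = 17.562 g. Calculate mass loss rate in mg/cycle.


0.445 mg/cycle

Mass loss = 17.972 - 17.562 = 0.410 g
Rate = 0.410 / 921 x 1000 = 0.445 mg/cycle


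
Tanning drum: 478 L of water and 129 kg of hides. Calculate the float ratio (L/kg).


3.7

Float ratio = water / hide weight
Ratio = 478 / 129 = 3.7


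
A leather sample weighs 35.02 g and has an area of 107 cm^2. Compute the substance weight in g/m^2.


Substance weight = mass / area x 10000
SW = 35.02 / 107 x 10000
SW = 3272.9 g/m^2


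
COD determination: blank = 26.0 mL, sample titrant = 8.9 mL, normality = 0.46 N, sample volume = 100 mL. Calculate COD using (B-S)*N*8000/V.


COD = (26.0 - 8.9) x 0.46 x 8000 / 100
COD = 17.1 x 0.46 x 8000 / 100
COD = 629.3 mg/L


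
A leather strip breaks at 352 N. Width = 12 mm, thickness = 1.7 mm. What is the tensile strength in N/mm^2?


Cross-sectional area = 12 x 1.7 = 20.4 mm^2
Tensile strength = 352 / 20.4 = 17.25 N/mm^2


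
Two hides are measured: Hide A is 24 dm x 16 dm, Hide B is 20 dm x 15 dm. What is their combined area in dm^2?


684 dm^2


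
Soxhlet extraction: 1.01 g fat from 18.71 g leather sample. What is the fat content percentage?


5.4%


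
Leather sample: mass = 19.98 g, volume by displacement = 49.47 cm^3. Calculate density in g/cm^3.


Density = mass / volume
Density = 19.98 / 49.47 = 0.404 g/cm^3


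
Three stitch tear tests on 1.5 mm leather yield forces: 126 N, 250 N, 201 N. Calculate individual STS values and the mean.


STS1 = 126 / 1.5 = 84.0 N/mm
STS2 = 250 / 1.5 = 166.7 N/mm
STS3 = 201 / 1.5 = 134.0 N/mm
Mean = (84.0 + 166.7 + 134.0) / 3 = 128.2 N/mm


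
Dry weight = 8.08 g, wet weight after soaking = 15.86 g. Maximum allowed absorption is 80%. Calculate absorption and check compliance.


Absorption = 96.3%
Compliant: No


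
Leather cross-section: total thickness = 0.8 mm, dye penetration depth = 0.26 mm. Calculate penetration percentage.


32.5%

Penetration% = 0.26 / 0.8 x 100
Penetration = 32.5%


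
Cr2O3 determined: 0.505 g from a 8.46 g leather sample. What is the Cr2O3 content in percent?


5.97%


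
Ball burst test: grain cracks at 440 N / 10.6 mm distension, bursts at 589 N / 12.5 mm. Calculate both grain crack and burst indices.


Crack index = 41.5 N/mm
Burst index = 47.1 N/mm


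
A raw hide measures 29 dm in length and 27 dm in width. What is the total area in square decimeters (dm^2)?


Area = length x width
Area = 29 x 27 = 783 dm^2


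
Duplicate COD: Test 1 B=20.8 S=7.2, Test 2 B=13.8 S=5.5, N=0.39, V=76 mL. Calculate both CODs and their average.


COD1 = 558.3 mg/L
COD2 = 340.7 mg/L
Average = 449.5 mg/L

COD1 = (20.8 - 7.2) x 0.39 x 8000 / 76 = 558.3 mg/L
COD2 = (13.8 - 5.5) x 0.39 x 8000 / 76 = 340.7 mg/L
Average = (558.3 + 340.7) / 2 = 449.5 mg/L


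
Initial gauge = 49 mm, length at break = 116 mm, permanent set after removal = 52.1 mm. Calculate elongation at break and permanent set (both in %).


Elongation at break = 136.7%
Permanent set = 6.3%

Elongation at break = (116 - 49) / 49 x 100 = 136.7%
Permanent set = (52.1 - 49) / 49 x 100 = 6.3%


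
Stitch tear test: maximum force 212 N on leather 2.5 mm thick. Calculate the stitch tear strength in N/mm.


84.8 N/mm

Stitch tear strength = force / thickness
STS = 212 / 2.5 = 84.8 N/mm


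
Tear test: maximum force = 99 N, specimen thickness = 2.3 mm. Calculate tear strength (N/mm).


Tear strength = force / thickness
Tear = 99 / 2.3 = 43.0 N/mm


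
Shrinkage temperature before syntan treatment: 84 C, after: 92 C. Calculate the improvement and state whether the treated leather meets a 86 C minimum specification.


Improvement = 8 C
Meets 86 C spec: Yes


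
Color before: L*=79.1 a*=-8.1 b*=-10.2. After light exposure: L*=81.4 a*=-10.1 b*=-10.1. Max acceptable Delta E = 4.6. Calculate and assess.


Delta E = 3.05
Passes: Yes


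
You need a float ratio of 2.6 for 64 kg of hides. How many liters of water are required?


166.4 L

Water = hide weight x target ratio
Water = 64 x 2.6 = 166.4 L


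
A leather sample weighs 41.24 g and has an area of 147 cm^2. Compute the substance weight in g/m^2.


2805.4 g/m^2

Substance weight = mass / area x 10000
SW = 41.24 / 147 x 10000
SW = 2805.4 g/m^2


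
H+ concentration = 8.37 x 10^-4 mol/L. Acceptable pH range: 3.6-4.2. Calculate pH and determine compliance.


pH = 3.08
Compliant: No

pH = -log10(8.37 x 10^-4) = 3.08
Range: 3.6 to 4.2
Compliant: No


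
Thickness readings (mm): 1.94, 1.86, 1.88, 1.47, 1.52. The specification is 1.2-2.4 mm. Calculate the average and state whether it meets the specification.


Sum = 8.67
Average = 8.67 / 5 = 1.73 mm
Specification range: 1.2 to 2.4 mm
Within spec: Yes


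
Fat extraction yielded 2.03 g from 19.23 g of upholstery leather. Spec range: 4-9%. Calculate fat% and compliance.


Fat% = 2.03 / 19.23 x 100 = 10.6%
Spec range: 4-9%
Compliant: No


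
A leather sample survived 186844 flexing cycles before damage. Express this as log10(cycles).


5.27

log10(186844) = 5.27


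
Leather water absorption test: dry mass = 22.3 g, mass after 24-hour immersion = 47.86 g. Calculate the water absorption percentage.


114.6%


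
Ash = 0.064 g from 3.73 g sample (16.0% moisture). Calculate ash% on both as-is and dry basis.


As-is ash = 1.72%
Dry-basis ash = 2.04%


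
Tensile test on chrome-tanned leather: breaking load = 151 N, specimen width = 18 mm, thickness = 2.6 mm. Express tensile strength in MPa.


Cross-section = 18 x 2.6 = 46.8 mm^2
TS = 151 / 46.8 = 3.23 MPa
(1 N/mm^2 = 1 MPa)


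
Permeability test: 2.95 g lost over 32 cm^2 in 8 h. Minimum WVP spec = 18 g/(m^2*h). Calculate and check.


WVP = 2.95 / (32 x 8) x 10000 = 115.23 g/(m^2*h)
Minimum: 18 g/(m^2*h)
Meets spec: Yes


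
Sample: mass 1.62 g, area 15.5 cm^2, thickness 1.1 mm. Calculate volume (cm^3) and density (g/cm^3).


Volume = 1.705 cm^3
Density = 0.950 g/cm^3

Thickness in cm = 1.1 / 10 = 0.11 cm
Volume = 15.5 x 0.11 = 1.705 cm^3
Density = 1.62 / 1.705 = 0.950 g/cm^3


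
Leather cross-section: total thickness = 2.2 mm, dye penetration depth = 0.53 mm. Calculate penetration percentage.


24.1%

Penetration% = 0.53 / 2.2 x 100
Penetration = 24.1%


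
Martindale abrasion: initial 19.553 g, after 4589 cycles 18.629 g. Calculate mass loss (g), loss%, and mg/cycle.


Mass loss = 0.924 g
Loss = 4.73%
Rate = 0.201 mg/cycle


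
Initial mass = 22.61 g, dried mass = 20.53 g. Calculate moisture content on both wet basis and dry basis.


Moisture lost = 22.61 - 20.53 = 2.08 g
Wet basis MC = 2.08 / 22.61 x 100 = 9.2%
Dry basis MC = 2.08 / 20.53 x 100 = 10.1%


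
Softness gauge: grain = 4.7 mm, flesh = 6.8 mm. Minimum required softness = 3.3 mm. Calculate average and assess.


Average = (4.7 + 6.8) / 2 = 5.75 mm
Minimum = 3.3 mm
Meets requirement: Yes


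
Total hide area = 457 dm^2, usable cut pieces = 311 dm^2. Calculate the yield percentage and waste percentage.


Yield = 311 / 457 x 100 = 68.1%
Waste = 457 - 311 = 146 dm^2
Waste% = 100 - 68.1 = 31.9%


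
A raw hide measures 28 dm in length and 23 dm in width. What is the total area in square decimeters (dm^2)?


Area = length x width
Area = 28 x 23 = 644 dm^2


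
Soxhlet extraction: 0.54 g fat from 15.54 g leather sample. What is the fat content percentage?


3.5%


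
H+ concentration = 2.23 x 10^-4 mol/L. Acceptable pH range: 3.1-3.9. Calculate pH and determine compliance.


pH = 3.65
Compliant: Yes


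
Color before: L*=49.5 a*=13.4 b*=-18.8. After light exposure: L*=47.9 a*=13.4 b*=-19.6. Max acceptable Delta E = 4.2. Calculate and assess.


Delta E = 1.79
Passes: Yes


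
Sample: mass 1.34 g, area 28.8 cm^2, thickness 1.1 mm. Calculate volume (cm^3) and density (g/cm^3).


Thickness in cm = 1.1 / 10 = 0.11 cm
Volume = 28.8 x 0.11 = 3.168 cm^3
Density = 1.34 / 3.168 = 0.423 g/cm^3


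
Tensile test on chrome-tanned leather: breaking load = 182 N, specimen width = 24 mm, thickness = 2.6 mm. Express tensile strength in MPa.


Cross-section = 24 x 2.6 = 62.4 mm^2
TS = 182 / 62.4 = 2.92 MPa
(1 N/mm^2 = 1 MPa)


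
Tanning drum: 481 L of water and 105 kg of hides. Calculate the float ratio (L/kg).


4.6


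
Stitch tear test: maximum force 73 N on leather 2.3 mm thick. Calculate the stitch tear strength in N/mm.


Stitch tear strength = force / thickness
STS = 73 / 2.3 = 31.7 N/mm


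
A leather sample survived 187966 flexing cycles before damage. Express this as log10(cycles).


5.27

log10(187966) = 5.27


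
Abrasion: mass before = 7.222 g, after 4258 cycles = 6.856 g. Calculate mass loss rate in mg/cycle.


0.086 mg/cycle

Mass loss = 7.222 - 6.856 = 0.366 g
Rate = 0.366 / 4258 x 1000 = 0.086 mg/cycle


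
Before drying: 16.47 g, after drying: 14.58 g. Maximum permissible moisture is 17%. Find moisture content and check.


MC = (16.47 - 14.58) / 16.47 x 100 = 11.5%
Maximum: 17%
Acceptable: Yes


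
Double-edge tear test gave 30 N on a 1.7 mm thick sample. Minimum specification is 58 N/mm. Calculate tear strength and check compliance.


Tear strength = 30 / 1.7 = 17.6 N/mm
Required minimum = 58 N/mm
Compliant: No


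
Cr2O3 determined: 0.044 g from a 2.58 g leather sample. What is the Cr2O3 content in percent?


Cr2O3% = 0.044 / 2.58 x 100
Cr2O3% = 1.71%


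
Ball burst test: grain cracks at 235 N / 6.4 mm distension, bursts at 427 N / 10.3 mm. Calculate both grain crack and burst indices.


Crack index = 36.7 N/mm
Burst index = 41.5 N/mm


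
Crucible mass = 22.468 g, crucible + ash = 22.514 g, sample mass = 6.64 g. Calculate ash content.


Ash mass = 0.046 g
Ash content = 0.69%

Ash mass = 22.514 - 22.468 = 0.046 g
Ash% = 0.046 / 6.64 x 100 = 0.69%


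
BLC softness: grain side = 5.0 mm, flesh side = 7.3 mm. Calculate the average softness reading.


6.15 mm


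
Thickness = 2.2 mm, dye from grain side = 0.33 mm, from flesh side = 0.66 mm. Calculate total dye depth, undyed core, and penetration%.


Total dyed = 0.99 mm
Undyed core = 1.21 mm
Penetration = 45.0%

Total dyed = 0.33 + 0.66 = 0.99 mm
Undyed core = 2.2 - 0.99 = 1.21 mm
Penetration = 0.99 / 2.2 x 100 = 45.0%


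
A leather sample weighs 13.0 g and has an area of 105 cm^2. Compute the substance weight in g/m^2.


1238.1 g/m^2


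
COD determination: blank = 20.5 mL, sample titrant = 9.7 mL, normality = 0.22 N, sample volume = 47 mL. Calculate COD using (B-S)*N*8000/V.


COD = (20.5 - 9.7) x 0.22 x 8000 / 47
COD = 10.8 x 0.22 x 8000 / 47
COD = 404.4 mg/L


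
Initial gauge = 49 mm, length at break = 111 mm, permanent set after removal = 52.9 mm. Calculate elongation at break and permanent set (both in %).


Elongation at break = (111 - 49) / 49 x 100 = 126.5%
Permanent set = (52.9 - 49) / 49 x 100 = 8.0%


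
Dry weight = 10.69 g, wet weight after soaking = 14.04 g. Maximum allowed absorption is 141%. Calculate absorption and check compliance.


WA = (14.04 - 10.69) / 10.69 x 100 = 31.3%
Maximum allowed: 141%
Compliant: Yes


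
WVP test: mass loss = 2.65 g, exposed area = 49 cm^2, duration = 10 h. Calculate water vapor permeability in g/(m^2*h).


54.08 g/(m^2*h)


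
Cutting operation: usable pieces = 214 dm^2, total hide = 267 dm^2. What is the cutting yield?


80.1%

Yield = usable / total x 100
Yield = 214 / 267 x 100 = 80.1%


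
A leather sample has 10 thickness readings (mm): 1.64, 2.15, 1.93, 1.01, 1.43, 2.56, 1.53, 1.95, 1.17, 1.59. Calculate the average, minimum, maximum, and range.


Sum = 16.96
Average = 16.96 / 10 = 1.70 mm
Minimum = 1.01 mm
Maximum = 2.56 mm
Range = 2.56 - 1.01 = 1.55 mm


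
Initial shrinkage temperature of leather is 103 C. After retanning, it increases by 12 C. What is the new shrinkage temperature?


115 C

New Ts = 103 + 12 = 115 C


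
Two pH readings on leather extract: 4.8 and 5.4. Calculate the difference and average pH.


Difference = 0.6
Average pH = 5.10


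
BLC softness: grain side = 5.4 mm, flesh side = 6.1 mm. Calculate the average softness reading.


Average = (5.4 + 6.1) / 2
Average = 5.75 mm


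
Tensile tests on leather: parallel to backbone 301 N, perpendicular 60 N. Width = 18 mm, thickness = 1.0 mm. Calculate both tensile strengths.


Parallel = 16.72 N/mm^2
Perpendicular = 3.33 N/mm^2

Area = 18 x 1.0 = 18.0 mm^2
TS (parallel) = 301 / 18.0 = 16.72 N/mm^2
TS (perpendicular) = 60 / 18.0 = 3.33 N/mm^2
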